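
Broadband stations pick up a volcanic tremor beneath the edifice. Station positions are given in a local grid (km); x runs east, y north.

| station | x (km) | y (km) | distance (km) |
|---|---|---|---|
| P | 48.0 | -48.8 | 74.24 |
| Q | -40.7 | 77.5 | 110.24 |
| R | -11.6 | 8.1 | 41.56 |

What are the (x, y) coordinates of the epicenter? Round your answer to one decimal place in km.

Circle about each station: (x − 48.0)² + (y + 48.8)² = 74.24²; (x + 40.7)² + (y − 77.5)² = 110.24²; (x + 11.6)² + (y − 8.1)² = 41.56².
Subtracting pairs of circle equations eliminates x²+y² and gives linear equations (the radical axes):
-177.4 x + 252.6 y = -3663.98
-119.2 x + 113.8 y = -700.93
Solving the 2×2 system: x ≈ -24.2, y ≈ -31.5 km.
Check against P (with the unrounded x, y): √((x − 48.0)²+(y + 48.8)²) = 74.23 ≈ 74.24 km. ✓

-24.2 km east, -31.5 km north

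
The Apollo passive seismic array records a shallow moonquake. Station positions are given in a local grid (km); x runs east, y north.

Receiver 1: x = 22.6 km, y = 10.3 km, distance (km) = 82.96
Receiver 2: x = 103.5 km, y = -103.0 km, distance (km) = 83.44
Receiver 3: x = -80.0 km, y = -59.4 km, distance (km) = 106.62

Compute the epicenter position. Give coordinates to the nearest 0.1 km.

Circle about each station: (x − 22.6)² + (y − 10.3)² = 82.96²; (x − 103.5)² + (y + 103.0)² = 83.44²; (x + 80.0)² + (y + 59.4)² = 106.62².
Subtracting pairs of circle equations eliminates x²+y² and gives linear equations (the radical axes):
161.8 x − 226.6 y = 20624.53
-205.2 x − 139.4 y = 4826.05
Solving the 2×2 system: x ≈ 25.8, y ≈ -72.6 km.
Check against Receiver 1 (with the unrounded x, y): √((x − 22.6)²+(y − 10.3)²) = 82.96 ≈ 82.96 km. ✓

25.8 km east, -72.6 km north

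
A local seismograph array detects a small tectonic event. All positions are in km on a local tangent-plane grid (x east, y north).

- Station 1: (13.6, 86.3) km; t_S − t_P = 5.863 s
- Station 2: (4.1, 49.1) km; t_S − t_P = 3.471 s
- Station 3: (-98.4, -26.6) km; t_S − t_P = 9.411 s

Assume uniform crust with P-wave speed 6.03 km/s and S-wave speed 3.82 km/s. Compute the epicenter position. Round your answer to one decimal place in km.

Distance from S−P lag: d = Δt · v_P v_S / (v_P − v_S) = Δt · (6.03·3.82)/(6.03−3.82) ≈ 10.4229·Δt.
So d_Station 1 = 61.11, d_Station 2 = 36.18, d_Station 3 = 98.09 km.
Circle about each station: (x − 13.6)² + (y − 86.3)² = 61.11²; (x − 4.1)² + (y − 49.1)² = 36.18²; (x + 98.4)² + (y + 26.6)² = 98.09².
Subtracting the Station 1 equation from the Station 2 and Station 3 equations removes the quadratic terms:
-19.0 x − 74.4 y = -2779.59
-224.0 x − 225.8 y = -3129.75
Solving the 2×2 system: x ≈ -31.9, y ≈ 45.5 km.

(-31.9, 45.5)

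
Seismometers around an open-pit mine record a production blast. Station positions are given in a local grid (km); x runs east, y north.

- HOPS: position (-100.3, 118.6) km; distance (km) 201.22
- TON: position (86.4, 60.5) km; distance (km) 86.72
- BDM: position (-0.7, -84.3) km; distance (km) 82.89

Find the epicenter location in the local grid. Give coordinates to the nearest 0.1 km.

x ≈ 48.1 km, y ≈ -17.3 km

Circle about each station: (x + 100.3)² + (y − 118.6)² = 201.22²; (x − 86.4)² + (y − 60.5)² = 86.72²; (x + 0.7)² + (y + 84.3)² = 82.89².
Subtracting the HOPS equation from the TON and BDM equations removes the quadratic terms:
373.4 x − 116.2 y = 19968.29
199.2 x − 405.8 y = 16599.67
Solving the 2×2 system: x ≈ 48.1, y ≈ -17.3 km.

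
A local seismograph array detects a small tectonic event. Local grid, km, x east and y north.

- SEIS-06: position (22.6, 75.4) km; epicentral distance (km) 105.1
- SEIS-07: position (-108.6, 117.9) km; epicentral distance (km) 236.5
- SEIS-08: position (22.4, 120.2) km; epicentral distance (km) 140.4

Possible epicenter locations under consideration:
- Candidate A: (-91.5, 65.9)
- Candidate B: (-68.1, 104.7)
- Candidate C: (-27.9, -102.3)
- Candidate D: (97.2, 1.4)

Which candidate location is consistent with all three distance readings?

For each candidate, compare |candidate − station| to the reported distance:
Candidate A: residuals SEIS-06 9.4, SEIS-07 181.8, SEIS-08 14.2 → max 181.8 km
Candidate B: residuals SEIS-06 9.8, SEIS-07 193.9, SEIS-08 48.6 → max 193.9 km
Candidate C: residuals SEIS-06 79.6, SEIS-07 2.0, SEIS-08 87.7 → max 87.7 km
Candidate D: residuals SEIS-06 0.0, SEIS-07 0.0, SEIS-08 0.0 → max 0.0 km
Only Candidate D has all residuals ≈ 0.

Candidate D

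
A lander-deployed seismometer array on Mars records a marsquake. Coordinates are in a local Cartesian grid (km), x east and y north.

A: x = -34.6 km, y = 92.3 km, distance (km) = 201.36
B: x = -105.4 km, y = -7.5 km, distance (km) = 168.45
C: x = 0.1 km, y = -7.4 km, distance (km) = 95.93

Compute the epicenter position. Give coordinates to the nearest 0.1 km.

Circle about each station: (x + 34.6)² + (y − 92.3)² = 201.36²; (x + 105.4)² + (y + 7.5)² = 168.45²; (x − 0.1)² + (y + 7.4)² = 95.93².
Subtracting pairs of circle equations eliminates x²+y² and gives linear equations (the radical axes):
-141.6 x − 199.6 y = 13619.41
69.4 x − 199.4 y = 21681.60
Solving the 2×2 system: x ≈ 38.3, y ≈ -95.4 km.
Check against A (with the unrounded x, y): √((x + 34.6)²+(y − 92.3)²) = 201.36 ≈ 201.36 km. ✓

(38.3, -95.4)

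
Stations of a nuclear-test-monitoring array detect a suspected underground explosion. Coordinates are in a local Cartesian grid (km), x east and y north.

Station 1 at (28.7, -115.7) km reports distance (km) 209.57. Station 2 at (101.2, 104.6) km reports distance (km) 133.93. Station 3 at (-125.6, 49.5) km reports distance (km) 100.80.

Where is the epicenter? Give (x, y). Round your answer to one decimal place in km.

x ≈ -31.3 km, y ≈ 85.1 km

Circle about each station: (x − 28.7)² + (y + 115.7)² = 209.57²; (x − 101.2)² + (y − 104.6)² = 133.93²; (x + 125.6)² + (y − 49.5)² = 100.80².
Subtracting the Station 1 equation from the Station 2 and Station 3 equations removes the quadratic terms:
145.0 x + 440.6 y = 32954.76
-308.6 x + 330.4 y = 37774.37
Solving the 2×2 system: x ≈ -31.3, y ≈ 85.1 km.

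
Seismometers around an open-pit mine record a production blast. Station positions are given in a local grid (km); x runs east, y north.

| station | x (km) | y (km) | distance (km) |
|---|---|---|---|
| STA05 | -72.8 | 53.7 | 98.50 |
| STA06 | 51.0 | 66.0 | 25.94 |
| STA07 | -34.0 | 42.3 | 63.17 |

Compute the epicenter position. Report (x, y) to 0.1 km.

(25.1, 64.6)

Circle about each station: (x + 72.8)² + (y − 53.7)² = 98.50²; (x − 51.0)² + (y − 66.0)² = 25.94²; (x + 34.0)² + (y − 42.3)² = 63.17².
Subtracting pairs of circle equations eliminates x²+y² and gives linear equations (the radical axes):
247.6 x + 24.6 y = 7802.84
77.6 x − 22.8 y = 473.56
Solving the 2×2 system: x ≈ 25.1, y ≈ 64.6 km.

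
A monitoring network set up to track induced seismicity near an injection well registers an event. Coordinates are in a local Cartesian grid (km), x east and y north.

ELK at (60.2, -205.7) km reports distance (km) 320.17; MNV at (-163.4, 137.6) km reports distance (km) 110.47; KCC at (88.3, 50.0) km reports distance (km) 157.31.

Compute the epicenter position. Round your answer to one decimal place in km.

Circle about each station: (x − 60.2)² + (y + 205.7)² = 320.17²; (x + 163.4)² + (y − 137.6)² = 110.47²; (x − 88.3)² + (y − 50.0)² = 157.31².
Subtracting pairs of circle equations eliminates x²+y² and gives linear equations (the radical axes):
-447.2 x + 686.6 y = 90002.00
56.2 x + 511.4 y = 42122.75
Solving the 2×2 system: x ≈ -64.0, y ≈ 89.4 km.

x ≈ -64.0 km, y ≈ 89.4 km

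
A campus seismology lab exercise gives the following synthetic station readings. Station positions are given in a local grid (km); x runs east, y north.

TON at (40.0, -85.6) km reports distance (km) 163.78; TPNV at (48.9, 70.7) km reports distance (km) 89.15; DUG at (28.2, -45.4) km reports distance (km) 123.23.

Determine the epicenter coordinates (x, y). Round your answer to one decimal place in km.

-39.3 km east, 57.7 km north

Circle about each station: (x − 40.0)² + (y + 85.6)² = 163.78²; (x − 48.9)² + (y − 70.7)² = 89.15²; (x − 28.2)² + (y + 45.4)² = 123.23².
Subtracting the TON equation from the TPNV and DUG equations removes the quadratic terms:
17.8 x + 312.6 y = 17338.51
-23.6 x + 80.4 y = 5567.30
Solving the 2×2 system: x ≈ -39.3, y ≈ 57.7 km.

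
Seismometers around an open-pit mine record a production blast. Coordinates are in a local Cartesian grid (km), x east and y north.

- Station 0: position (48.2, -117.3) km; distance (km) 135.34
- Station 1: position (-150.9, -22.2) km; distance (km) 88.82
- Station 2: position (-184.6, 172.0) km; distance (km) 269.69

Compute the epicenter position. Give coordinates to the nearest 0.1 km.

(-81.0, -77.0)

Circle about each station: (x − 48.2)² + (y + 117.3)² = 135.34²; (x + 150.9)² + (y + 22.2)² = 88.82²; (x + 184.6)² + (y − 172.0)² = 269.69².
Subtracting the Station 0 equation from the Station 1 and Station 2 equations removes the quadratic terms:
-398.2 x + 190.2 y = 17609.04
-465.6 x + 578.6 y = -6837.15
Solving the 2×2 system: x ≈ -81.0, y ≈ -77.0 km.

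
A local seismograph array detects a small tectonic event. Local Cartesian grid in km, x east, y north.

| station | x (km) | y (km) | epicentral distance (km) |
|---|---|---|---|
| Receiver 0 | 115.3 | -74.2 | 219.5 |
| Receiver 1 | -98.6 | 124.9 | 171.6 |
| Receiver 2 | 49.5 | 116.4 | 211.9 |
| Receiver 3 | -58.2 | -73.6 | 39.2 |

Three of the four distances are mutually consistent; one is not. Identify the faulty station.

Receiver 0

Solve using three stations at a time. Using Receiver 1, Receiver 2, Receiver 3 (subtract circle equations pairwise → linear system) gives (x, y) ≈ (-86.3, -46.3).
Distances from that point to each station vs reported:
  Receiver 0: calculated 203.5 vs reported 219.5 → residual 16.0 km
  Receiver 1: calculated 171.6 vs reported 171.6 → residual 0.0 km
  Receiver 2: calculated 211.9 vs reported 211.9 → residual 0.0 km
  Receiver 3: calculated 39.2 vs reported 39.2 → residual 0.0 km
Receiver 1, Receiver 2, Receiver 3 are mutually consistent (residuals ≈ 0); Receiver 0 is off by 16.0 km.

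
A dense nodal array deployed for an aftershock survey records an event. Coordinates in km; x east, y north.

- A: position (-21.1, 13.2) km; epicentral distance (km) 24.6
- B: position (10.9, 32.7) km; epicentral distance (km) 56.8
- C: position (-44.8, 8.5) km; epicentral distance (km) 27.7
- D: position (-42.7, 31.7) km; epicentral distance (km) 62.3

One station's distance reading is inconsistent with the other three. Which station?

D

Solve using three stations at a time. Using A, B, C (subtract circle equations pairwise → linear system) gives (x, y) ≈ (-25.1, -11.4).
Distances from that point to each station vs reported:
  A: calculated 24.9 vs reported 24.6 → residual 0.3 km
  B: calculated 56.9 vs reported 56.8 → residual 0.1 km
  C: calculated 28.0 vs reported 27.7 → residual 0.3 km
  D: calculated 46.6 vs reported 62.3 → residual 15.7 km
A, B, C are mutually consistent (residuals ≈ 0); D is off by 15.7 km.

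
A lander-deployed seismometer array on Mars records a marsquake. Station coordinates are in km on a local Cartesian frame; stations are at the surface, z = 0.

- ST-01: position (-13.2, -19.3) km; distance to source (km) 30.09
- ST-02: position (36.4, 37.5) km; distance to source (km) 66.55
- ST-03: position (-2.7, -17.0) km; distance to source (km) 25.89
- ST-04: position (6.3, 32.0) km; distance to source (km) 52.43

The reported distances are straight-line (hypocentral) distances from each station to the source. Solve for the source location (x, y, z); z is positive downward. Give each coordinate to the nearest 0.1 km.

Each station gives a sphere (x−x_i)² + (y−y_i)² + z² = d_i² (stations at z=0).
Subtracting the ST-01 sphere from ST-02 and ST-03: z² cancels, leaving linear equations in x and y:
99.2 x + 113.6 y = -1339.01
21.0 x + 4.6 y = -15.32
Solving: x ≈ 2.290, y ≈ -13.787 km (keep extra digits for the depth step; rounded: 2.3, -13.8).
Then from the ST-01 sphere: z² = 30.09² − (x + 13.2)² − (y + 19.3)² with x = 2.290, y = -13.787, so z ≈ 25.201 ≈ 25.2 km.

x ≈ 2.3 km, y ≈ -13.8 km, depth ≈ 25.2 km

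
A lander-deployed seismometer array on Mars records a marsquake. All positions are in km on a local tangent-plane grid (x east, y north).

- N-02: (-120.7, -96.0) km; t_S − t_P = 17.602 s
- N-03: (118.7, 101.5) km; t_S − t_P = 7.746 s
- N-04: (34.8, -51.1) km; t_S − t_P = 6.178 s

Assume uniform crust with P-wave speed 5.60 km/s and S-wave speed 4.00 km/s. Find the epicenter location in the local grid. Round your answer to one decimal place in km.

Distance from S−P lag: d = Δt · v_P v_S / (v_P − v_S) = Δt · (5.60·4.00)/(5.60−4.00) ≈ 14.0000·Δt.
So d_N-02 = 246.43, d_N-03 = 108.44, d_N-04 = 86.49 km.
Circle about each station: (x + 120.7)² + (y + 96.0)² = 246.43²; (x − 118.7)² + (y − 101.5)² = 108.44²; (x − 34.8)² + (y + 51.1)² = 86.49².
Subtracting pairs of circle equations eliminates x²+y² and gives linear equations (the radical axes):
478.8 x + 395.0 y = 49575.96
311.0 x + 89.8 y = 33284.98
Solving the 2×2 system: x ≈ 108.9, y ≈ -6.5 km.

108.9 km east, -6.5 km north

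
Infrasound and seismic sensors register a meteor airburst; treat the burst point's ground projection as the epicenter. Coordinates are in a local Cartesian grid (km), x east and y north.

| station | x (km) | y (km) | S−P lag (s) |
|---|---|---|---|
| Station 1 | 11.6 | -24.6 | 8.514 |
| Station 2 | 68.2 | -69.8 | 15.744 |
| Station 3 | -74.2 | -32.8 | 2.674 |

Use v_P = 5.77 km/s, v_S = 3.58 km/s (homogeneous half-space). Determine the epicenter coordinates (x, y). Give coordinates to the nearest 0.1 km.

x ≈ -67.1 km, y ≈ -8.6 km

Distance from S−P lag: d = Δt · v_P v_S / (v_P − v_S) = Δt · (5.77·3.58)/(5.77−3.58) ≈ 9.4322·Δt.
So d_Station 1 = 80.31, d_Station 2 = 148.50, d_Station 3 = 25.22 km.
Circle about each station: (x − 11.6)² + (y + 24.6)² = 80.31²; (x − 68.2)² + (y + 69.8)² = 148.50²; (x + 74.2)² + (y + 32.8)² = 25.22².
Subtracting the Station 1 equation from the Station 2 and Station 3 equations removes the quadratic terms:
113.2 x − 90.4 y = -6818.99
-171.6 x − 16.4 y = 11655.41
Solving the 2×2 system: x ≈ -67.1, y ≈ -8.6 km.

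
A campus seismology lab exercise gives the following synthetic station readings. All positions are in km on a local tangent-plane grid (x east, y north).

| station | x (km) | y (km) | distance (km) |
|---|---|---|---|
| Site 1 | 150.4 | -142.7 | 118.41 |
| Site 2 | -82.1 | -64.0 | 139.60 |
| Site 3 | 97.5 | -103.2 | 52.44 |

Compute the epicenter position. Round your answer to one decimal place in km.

Circle about each station: (x − 150.4)² + (y + 142.7)² = 118.41²; (x + 82.1)² + (y + 64.0)² = 139.60²; (x − 97.5)² + (y + 103.2)² = 52.44².
Subtracting the Site 1 equation from the Site 2 and Site 3 equations removes the quadratic terms:
-465.0 x + 157.4 y = -37614.27
-105.8 x + 79.0 y = -11555.99
Solving the 2×2 system: x ≈ 57.4, y ≈ -69.4 km.
Check against Site 1 (with the unrounded x, y): √((x − 150.4)²+(y + 142.7)²) = 118.41 ≈ 118.41 km. ✓

57.4 km east, -69.4 km north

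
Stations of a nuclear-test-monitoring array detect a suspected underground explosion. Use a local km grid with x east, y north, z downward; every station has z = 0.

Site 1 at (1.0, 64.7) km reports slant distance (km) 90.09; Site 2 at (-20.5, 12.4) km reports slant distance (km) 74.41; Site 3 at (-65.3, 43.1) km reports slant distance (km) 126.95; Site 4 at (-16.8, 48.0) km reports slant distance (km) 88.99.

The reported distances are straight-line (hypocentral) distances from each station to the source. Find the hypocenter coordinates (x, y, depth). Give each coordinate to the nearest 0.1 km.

(49.1, -10.3, 13.3)

Each station gives a sphere (x−x_i)² + (y−y_i)² + z² = d_i² (stations at z=0).
Subtracting the Site 1 sphere from Site 2 and Site 3: z² cancels, leaving linear equations in x and y:
-43.0 x − 104.6 y = -1033.72
-132.6 x − 43.2 y = -6065.48
Solving: x ≈ 49.099, y ≈ -10.301 km (keep extra digits for the depth step; rounded: 49.1, -10.3).
Then from the Site 1 sphere: z² = 90.09² − (x − 1.0)² − (y − 64.7)² with x = 49.099, y = -10.301, so z ≈ 13.325 ≈ 13.3 km.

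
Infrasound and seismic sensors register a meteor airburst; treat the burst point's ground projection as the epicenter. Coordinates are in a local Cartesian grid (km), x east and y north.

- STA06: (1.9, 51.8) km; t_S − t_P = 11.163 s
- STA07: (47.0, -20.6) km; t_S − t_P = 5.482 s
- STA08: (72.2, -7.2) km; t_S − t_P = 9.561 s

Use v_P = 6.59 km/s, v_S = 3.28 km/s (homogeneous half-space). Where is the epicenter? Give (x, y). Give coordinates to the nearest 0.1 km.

Distance from S−P lag: d = Δt · v_P v_S / (v_P − v_S) = Δt · (6.59·3.28)/(6.59−3.28) ≈ 6.5303·Δt.
So d_STA06 = 72.90, d_STA07 = 35.80, d_STA08 = 62.44 km.
Circle about each station: (x − 1.9)² + (y − 51.8)² = 72.90²; (x − 47.0)² + (y + 20.6)² = 35.80²; (x − 72.2)² + (y + 7.2)² = 62.44².
Subtracting the STA06 equation from the STA07 and STA08 equations removes the quadratic terms:
90.2 x − 144.8 y = 3979.28
140.6 x − 118.0 y = 3993.49
Solving the 2×2 system: x ≈ 11.2, y ≈ -20.5 km.

11.2 km east, -20.5 km north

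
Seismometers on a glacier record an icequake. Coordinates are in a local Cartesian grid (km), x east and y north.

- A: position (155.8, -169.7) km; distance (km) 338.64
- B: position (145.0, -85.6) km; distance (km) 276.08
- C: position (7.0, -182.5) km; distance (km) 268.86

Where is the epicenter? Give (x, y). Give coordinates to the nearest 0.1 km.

Circle about each station: (x − 155.8)² + (y + 169.7)² = 338.64²; (x − 145.0)² + (y + 85.6)² = 276.08²; (x − 7.0)² + (y + 182.5)² = 268.86².
Subtracting the A equation from the B and C equations removes the quadratic terms:
-21.6 x + 168.2 y = 13737.51
-297.6 x − 25.6 y = 22674.87
Solving the 2×2 system: x ≈ -82.3, y ≈ 71.1 km.
Check against A (with the unrounded x, y): √((x − 155.8)²+(y + 169.7)²) = 338.65 ≈ 338.64 km. ✓

-82.3 km east, 71.1 km north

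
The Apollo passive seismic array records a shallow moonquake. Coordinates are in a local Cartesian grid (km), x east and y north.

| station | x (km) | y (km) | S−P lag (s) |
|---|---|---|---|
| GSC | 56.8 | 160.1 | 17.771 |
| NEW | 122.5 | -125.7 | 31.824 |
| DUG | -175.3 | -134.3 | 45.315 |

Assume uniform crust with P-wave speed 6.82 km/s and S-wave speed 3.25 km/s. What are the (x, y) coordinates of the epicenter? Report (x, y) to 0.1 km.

Distance from S−P lag: d = Δt · v_P v_S / (v_P − v_S) = Δt · (6.82·3.25)/(6.82−3.25) ≈ 6.2087·Δt.
So d_GSC = 110.33, d_NEW = 197.59, d_DUG = 281.35 km.
Circle about each station: (x − 56.8)² + (y − 160.1)² = 110.33²; (x − 122.5)² + (y + 125.7)² = 197.59²; (x + 175.3)² + (y + 134.3)² = 281.35².
Subtracting pairs of circle equations eliminates x²+y² and gives linear equations (the radical axes):
131.4 x − 571.6 y = -24920.61
-464.2 x − 588.8 y = -47076.78
Solving the 2×2 system: x ≈ 35.7, y ≈ 51.8 km.

(35.7, 51.8)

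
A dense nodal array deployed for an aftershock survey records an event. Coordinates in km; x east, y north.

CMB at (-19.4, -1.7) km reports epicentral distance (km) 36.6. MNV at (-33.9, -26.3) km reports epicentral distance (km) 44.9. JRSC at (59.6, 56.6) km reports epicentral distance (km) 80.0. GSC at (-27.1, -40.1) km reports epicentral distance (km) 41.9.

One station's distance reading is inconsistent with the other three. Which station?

JRSC

Solve using three stations at a time. Using CMB, MNV, GSC (subtract circle equations pairwise → linear system) gives (x, y) ≈ (10.8, -22.3).
Distances from that point to each station vs reported:
  CMB: calculated 36.5 vs reported 36.6 → residual 0.1 km
  MNV: calculated 44.8 vs reported 44.9 → residual 0.1 km
  JRSC: calculated 92.8 vs reported 80.0 → residual 12.8 km
  GSC: calculated 41.8 vs reported 41.9 → residual 0.1 km
CMB, MNV, GSC are mutually consistent (residuals ≈ 0); JRSC is off by 12.8 km.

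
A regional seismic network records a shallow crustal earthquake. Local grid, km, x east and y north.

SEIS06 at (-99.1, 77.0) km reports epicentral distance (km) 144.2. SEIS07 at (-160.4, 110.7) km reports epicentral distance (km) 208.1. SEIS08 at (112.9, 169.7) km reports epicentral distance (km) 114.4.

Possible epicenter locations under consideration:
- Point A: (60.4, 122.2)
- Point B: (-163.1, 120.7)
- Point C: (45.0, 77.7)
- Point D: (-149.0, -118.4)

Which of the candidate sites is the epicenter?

Point C

For each candidate, compare |candidate − station| to the reported distance:
Point A: residuals SEIS06 21.6, SEIS07 13.0, SEIS08 43.6 → max 43.6 km
Point B: residuals SEIS06 66.7, SEIS07 197.7, SEIS08 165.9 → max 197.7 km
Point C: residuals SEIS06 0.1, SEIS07 0.1, SEIS08 0.1 → max 0.1 km
Point D: residuals SEIS06 57.5, SEIS07 21.3, SEIS08 274.9 → max 274.9 km
Only Point C has all residuals ≈ 0.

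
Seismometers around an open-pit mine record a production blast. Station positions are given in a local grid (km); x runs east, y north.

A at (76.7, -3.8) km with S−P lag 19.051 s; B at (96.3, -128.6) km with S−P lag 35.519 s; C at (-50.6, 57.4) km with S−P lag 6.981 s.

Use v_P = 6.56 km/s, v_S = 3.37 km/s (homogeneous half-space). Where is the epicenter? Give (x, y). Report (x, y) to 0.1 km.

Distance from S−P lag: d = Δt · v_P v_S / (v_P − v_S) = Δt · (6.56·3.37)/(6.56−3.37) ≈ 6.9302·Δt.
So d_A = 132.03, d_B = 246.15, d_C = 48.38 km.
Circle about each station: (x − 76.7)² + (y + 3.8)² = 132.03²; (x − 96.3)² + (y + 128.6)² = 246.15²; (x + 50.6)² + (y − 57.4)² = 48.38².
Subtracting the A equation from the B and C equations removes the quadratic terms:
39.2 x − 249.6 y = -23243.58
-254.6 x + 122.4 y = 15049.09
Solving the 2×2 system: x ≈ -15.5, y ≈ 90.7 km.

x ≈ -15.5 km, y ≈ 90.7 km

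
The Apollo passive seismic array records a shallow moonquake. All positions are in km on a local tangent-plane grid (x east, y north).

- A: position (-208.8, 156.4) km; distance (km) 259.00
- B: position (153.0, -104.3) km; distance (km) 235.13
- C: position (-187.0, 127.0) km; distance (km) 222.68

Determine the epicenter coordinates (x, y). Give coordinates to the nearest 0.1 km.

Circle about each station: (x + 208.8)² + (y − 156.4)² = 259.00²; (x − 153.0)² + (y + 104.3)² = 235.13²; (x + 187.0)² + (y − 127.0)² = 222.68².
Subtracting the A equation from the B and C equations removes the quadratic terms:
723.6 x − 521.4 y = -21976.03
43.6 x − 58.8 y = 534.22
Solving the 2×2 system: x ≈ -79.3, y ≈ -67.9 km.

(-79.3, -67.9)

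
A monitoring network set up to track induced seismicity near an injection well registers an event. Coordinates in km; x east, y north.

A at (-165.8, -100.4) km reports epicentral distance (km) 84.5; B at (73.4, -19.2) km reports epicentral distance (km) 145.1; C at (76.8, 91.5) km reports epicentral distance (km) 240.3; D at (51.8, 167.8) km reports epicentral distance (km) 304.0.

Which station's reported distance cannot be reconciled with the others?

Solve using three stations at a time. Using B, C, D (subtract circle equations pairwise → linear system) gives (x, y) ≈ (-24.1, -126.5).
Distances from that point to each station vs reported:
  A: calculated 144.1 vs reported 84.5 → residual 59.6 km
  B: calculated 145.0 vs reported 145.1 → residual 0.1 km
  C: calculated 240.2 vs reported 240.3 → residual 0.1 km
  D: calculated 304.0 vs reported 304.0 → residual 0.0 km
B, C, D are mutually consistent (residuals ≈ 0); A is off by 59.6 km.

A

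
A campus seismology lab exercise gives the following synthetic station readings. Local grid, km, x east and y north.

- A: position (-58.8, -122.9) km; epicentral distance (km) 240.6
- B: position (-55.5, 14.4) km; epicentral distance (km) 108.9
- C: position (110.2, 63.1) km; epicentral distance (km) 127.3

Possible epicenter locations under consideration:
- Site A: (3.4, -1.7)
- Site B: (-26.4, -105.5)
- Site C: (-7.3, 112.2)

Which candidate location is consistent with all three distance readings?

Site C

For each candidate, compare |candidate − station| to the reported distance:
Site A: residuals A 104.4, B 47.8, C 2.4 → max 104.4 km
Site B: residuals A 203.8, B 14.5, C 89.7 → max 203.8 km
Site C: residuals A 0.1, B 0.1, C 0.0 → max 0.1 km
Only Site C has all residuals ≈ 0.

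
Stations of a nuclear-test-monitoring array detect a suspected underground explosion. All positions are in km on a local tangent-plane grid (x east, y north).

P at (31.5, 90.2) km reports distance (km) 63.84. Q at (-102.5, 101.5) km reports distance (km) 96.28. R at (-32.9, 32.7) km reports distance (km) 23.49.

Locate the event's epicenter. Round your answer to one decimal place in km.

-19.8 km east, 52.2 km north

Circle about each station: (x − 31.5)² + (y − 90.2)² = 63.84²; (x + 102.5)² + (y − 101.5)² = 96.28²; (x + 32.9)² + (y − 32.7)² = 23.49².
Subtracting the P equation from the Q and R equations removes the quadratic terms:
-268.0 x + 22.6 y = 6485.92
-128.8 x − 115.0 y = -3452.82
Solving the 2×2 system: x ≈ -19.8, y ≈ 52.2 km.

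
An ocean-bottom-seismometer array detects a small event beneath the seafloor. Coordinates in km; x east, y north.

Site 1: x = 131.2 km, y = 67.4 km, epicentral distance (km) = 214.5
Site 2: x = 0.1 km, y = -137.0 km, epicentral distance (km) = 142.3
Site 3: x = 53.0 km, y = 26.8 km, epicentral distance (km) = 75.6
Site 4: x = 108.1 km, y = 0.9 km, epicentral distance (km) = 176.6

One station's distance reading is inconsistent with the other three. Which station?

Solve using three stations at a time. Using Site 1, Site 2, Site 4 (subtract circle equations pairwise → linear system) gives (x, y) ≈ (-67.9, -12.1).
Distances from that point to each station vs reported:
  Site 1: calculated 214.4 vs reported 214.5 → residual 0.1 km
  Site 2: calculated 142.2 vs reported 142.3 → residual 0.1 km
  Site 3: calculated 127.0 vs reported 75.6 → residual 51.4 km
  Site 4: calculated 176.5 vs reported 176.6 → residual 0.1 km
Site 1, Site 2, Site 4 are mutually consistent (residuals ≈ 0); Site 3 is off by 51.4 km.

Site 3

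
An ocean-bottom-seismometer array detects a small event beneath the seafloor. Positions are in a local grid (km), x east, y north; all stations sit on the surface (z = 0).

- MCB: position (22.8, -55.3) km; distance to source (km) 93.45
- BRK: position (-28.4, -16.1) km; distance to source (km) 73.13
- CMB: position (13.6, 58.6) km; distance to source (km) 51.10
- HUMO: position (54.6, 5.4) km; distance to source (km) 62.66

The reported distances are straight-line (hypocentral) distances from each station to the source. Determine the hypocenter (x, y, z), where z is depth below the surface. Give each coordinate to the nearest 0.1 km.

(13.0, 28.1, 41.0)

Each station gives a sphere (x−x_i)² + (y−y_i)² + z² = d_i² (stations at z=0).
Subtracting the MCB sphere from BRK and CMB: z² cancels, leaving linear equations in x and y:
-102.4 x + 78.4 y = 872.75
-18.4 x + 227.8 y = 6162.68
Solving: x ≈ 12.993, y ≈ 28.103 km (keep extra digits for the depth step; rounded: 13.0, 28.1).
Then from the MCB sphere: z² = 93.45² − (x − 22.8)² − (y + 55.3)² with x = 12.993, y = 28.103, so z ≈ 40.996 ≈ 41.0 km.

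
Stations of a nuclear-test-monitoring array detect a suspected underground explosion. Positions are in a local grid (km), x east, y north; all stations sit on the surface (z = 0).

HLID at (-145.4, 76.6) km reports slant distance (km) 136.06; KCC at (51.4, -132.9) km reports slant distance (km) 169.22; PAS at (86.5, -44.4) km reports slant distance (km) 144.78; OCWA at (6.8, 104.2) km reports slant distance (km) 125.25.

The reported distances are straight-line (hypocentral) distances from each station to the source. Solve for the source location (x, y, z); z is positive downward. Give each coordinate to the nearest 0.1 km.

Each station gives a sphere (x−x_i)² + (y−y_i)² + z² = d_i² (stations at z=0).
Subtracting the HLID sphere from KCC and PAS: z² cancels, leaving linear equations in x and y:
393.6 x − 419.0 y = -16827.43
463.8 x − 242.0 y = -20004.03
Solving: x ≈ -43.494, y ≈ -0.697 km (keep extra digits for the depth step; rounded: -43.5, -0.7).
Then from the HLID sphere: z² = 136.06² − (x + 145.4)² − (y − 76.6)² with x = -43.494, y = -0.697, so z ≈ 46.397 ≈ 46.4 km.

(-43.5, -0.7, 46.4)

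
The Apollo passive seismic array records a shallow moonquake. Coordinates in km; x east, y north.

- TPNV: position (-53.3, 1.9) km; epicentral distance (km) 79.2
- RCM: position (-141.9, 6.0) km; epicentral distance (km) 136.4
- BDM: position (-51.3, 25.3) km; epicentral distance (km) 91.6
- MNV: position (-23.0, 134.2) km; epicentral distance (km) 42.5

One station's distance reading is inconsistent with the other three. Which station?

TPNV

Solve using three stations at a time. Using RCM, BDM, MNV (subtract circle equations pairwise → linear system) gives (x, y) ≈ (-61.7, 116.4).
Distances from that point to each station vs reported:
  TPNV: calculated 114.8 vs reported 79.2 → residual 35.6 km
  RCM: calculated 136.4 vs reported 136.4 → residual 0.0 km
  BDM: calculated 91.6 vs reported 91.6 → residual 0.0 km
  MNV: calculated 42.6 vs reported 42.5 → residual 0.1 km
RCM, BDM, MNV are mutually consistent (residuals ≈ 0); TPNV is off by 35.6 km.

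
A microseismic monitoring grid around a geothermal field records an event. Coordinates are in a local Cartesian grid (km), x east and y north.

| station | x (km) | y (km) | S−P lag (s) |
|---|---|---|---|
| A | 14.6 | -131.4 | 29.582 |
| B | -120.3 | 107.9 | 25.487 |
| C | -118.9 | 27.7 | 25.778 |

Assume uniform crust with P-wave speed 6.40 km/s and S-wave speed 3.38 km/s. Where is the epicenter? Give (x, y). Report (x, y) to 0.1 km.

Distance from S−P lag: d = Δt · v_P v_S / (v_P − v_S) = Δt · (6.40·3.38)/(6.40−3.38) ≈ 7.1629·Δt.
So d_A = 211.89, d_B = 182.56, d_C = 184.65 km.
Circle about each station: (x − 14.6)² + (y + 131.4)² = 211.89²; (x + 120.3)² + (y − 107.9)² = 182.56²; (x + 118.9)² + (y − 27.7)² = 184.65².
Subtracting the A equation from the B and C equations removes the quadratic terms:
-269.8 x + 478.6 y = 20204.60
-267.0 x + 318.2 y = 8227.13
Solving the 2×2 system: x ≈ 59.4, y ≈ 75.7 km.

x ≈ 59.4 km, y ≈ 75.7 km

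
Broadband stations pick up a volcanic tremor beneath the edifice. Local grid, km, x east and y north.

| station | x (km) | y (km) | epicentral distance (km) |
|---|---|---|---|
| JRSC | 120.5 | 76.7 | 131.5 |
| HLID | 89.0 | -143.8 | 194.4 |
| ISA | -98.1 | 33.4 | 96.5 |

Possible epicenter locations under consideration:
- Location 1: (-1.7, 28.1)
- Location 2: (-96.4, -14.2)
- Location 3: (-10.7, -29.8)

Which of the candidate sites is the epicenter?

For each candidate, compare |candidate − station| to the reported distance:
Location 1: residuals JRSC 0.0, HLID 0.0, ISA 0.0 → max 0.0 km
Location 2: residuals JRSC 103.7, HLID 31.8, ISA 48.9 → max 103.7 km
Location 3: residuals JRSC 37.5, HLID 43.0, ISA 11.4 → max 43.0 km
Only Location 1 has all residuals ≈ 0.

Location 1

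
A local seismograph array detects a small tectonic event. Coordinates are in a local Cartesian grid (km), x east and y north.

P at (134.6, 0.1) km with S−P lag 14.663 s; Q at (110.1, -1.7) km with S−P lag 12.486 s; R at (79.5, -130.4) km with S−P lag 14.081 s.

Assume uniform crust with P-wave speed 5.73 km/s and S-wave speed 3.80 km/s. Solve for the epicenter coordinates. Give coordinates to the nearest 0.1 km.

Distance from S−P lag: d = Δt · v_P v_S / (v_P − v_S) = Δt · (5.73·3.80)/(5.73−3.80) ≈ 11.2819·Δt.
So d_P = 165.43, d_Q = 140.87, d_R = 158.86 km.
Circle about each station: (x − 134.6)² + (y − 0.1)² = 165.43²; (x − 110.1)² + (y + 1.7)² = 140.87²; (x − 79.5)² + (y + 130.4)² = 158.86².
Subtracting pairs of circle equations eliminates x²+y² and gives linear equations (the radical axes):
-49.0 x − 3.6 y = 1530.46
-110.2 x − 261.0 y = 7337.83
Solving the 2×2 system: x ≈ -30.1, y ≈ -15.4 km.

(-30.1, -15.4)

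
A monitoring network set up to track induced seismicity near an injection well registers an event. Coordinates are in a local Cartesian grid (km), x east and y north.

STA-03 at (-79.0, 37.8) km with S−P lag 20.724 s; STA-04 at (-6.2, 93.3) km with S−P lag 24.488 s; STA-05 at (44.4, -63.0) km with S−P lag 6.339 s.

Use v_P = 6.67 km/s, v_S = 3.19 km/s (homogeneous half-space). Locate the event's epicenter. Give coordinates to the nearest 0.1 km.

Distance from S−P lag: d = Δt · v_P v_S / (v_P − v_S) = Δt · (6.67·3.19)/(6.67−3.19) ≈ 6.1142·Δt.
So d_STA-03 = 126.71, d_STA-04 = 149.72, d_STA-05 = 38.76 km.
Circle about each station: (x + 79.0)² + (y − 37.8)² = 126.71²; (x + 6.2)² + (y − 93.3)² = 149.72²; (x − 44.4)² + (y + 63.0)² = 38.76².
Subtracting pairs of circle equations eliminates x²+y² and gives linear equations (the radical axes):
145.6 x + 111.0 y = -5287.16
246.8 x − 201.6 y = 12823.61
Solving the 2×2 system: x ≈ 6.3, y ≈ -55.9 km.

x ≈ 6.3 km, y ≈ -55.9 km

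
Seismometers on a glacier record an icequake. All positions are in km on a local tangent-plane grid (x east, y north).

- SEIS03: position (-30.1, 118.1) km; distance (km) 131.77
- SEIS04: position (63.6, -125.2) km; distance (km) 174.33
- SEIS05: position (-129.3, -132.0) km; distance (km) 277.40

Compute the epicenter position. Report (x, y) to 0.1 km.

Circle about each station: (x + 30.1)² + (y − 118.1)² = 131.77²; (x − 63.6)² + (y + 125.2)² = 174.33²; (x + 129.3)² + (y + 132.0)² = 277.40².
Subtracting the SEIS03 equation from the SEIS04 and SEIS05 equations removes the quadratic terms:
187.4 x − 486.6 y = -8161.24
-198.4 x − 500.2 y = -40298.56
Solving the 2×2 system: x ≈ 81.6, y ≈ 48.2 km.

x ≈ 81.6 km, y ≈ 48.2 km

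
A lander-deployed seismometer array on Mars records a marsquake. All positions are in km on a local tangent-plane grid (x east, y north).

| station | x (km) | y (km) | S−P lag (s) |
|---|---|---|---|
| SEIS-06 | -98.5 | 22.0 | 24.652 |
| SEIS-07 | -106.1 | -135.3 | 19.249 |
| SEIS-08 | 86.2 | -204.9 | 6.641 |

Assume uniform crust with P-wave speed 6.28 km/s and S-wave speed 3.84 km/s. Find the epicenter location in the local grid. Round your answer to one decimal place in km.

Distance from S−P lag: d = Δt · v_P v_S / (v_P − v_S) = Δt · (6.28·3.84)/(6.28−3.84) ≈ 9.8833·Δt.
So d_SEIS-06 = 243.64, d_SEIS-07 = 190.24, d_SEIS-08 = 65.63 km.
Circle about each station: (x + 98.5)² + (y − 22.0)² = 243.64²; (x + 106.1)² + (y + 135.3)² = 190.24²; (x − 86.2)² + (y + 204.9)² = 65.63².
Subtracting pairs of circle equations eliminates x²+y² and gives linear equations (the radical axes):
-15.2 x − 314.6 y = 42546.24
369.4 x − 453.8 y = 94281.35
Solving the 2×2 system: x ≈ 84.1, y ≈ -139.3 km.

x ≈ 84.1 km, y ≈ -139.3 km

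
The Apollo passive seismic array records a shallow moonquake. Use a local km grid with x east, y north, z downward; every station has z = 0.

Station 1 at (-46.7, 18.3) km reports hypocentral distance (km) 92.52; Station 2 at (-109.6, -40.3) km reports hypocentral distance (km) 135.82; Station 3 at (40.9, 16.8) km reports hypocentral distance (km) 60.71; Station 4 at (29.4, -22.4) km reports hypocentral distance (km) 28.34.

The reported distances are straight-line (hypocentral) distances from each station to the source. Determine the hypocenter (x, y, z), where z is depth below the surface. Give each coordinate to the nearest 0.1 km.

Each station gives a sphere (x−x_i)² + (y−y_i)² + z² = d_i² (stations at z=0).
Subtracting the Station 1 sphere from Station 2 and Station 3: z² cancels, leaving linear equations in x and y:
-125.8 x − 117.2 y = 1233.35
175.2 x − 3.0 y = 4313.52
Solving: x ≈ 23.999, y ≈ -36.284 km (keep extra digits for the depth step; rounded: 24.0, -36.3).
Then from the Station 1 sphere: z² = 92.52² − (x + 46.7)² − (y − 18.3)² with x = 23.999, y = -36.284, so z ≈ 24.129 ≈ 24.1 km.

(24.0, -36.3, 24.1)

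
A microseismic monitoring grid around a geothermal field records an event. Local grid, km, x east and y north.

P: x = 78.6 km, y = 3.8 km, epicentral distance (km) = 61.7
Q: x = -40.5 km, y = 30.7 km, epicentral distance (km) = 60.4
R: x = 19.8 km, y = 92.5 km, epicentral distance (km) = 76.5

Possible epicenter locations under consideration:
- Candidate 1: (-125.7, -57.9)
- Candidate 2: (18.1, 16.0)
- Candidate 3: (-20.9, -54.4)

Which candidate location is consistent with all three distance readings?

For each candidate, compare |candidate − station| to the reported distance:
Candidate 1: residuals P 151.7, Q 62.5, R 132.8 → max 151.7 km
Candidate 2: residuals P 0.0, Q 0.0, R 0.0 → max 0.0 km
Candidate 3: residuals P 53.6, Q 26.9, R 75.9 → max 75.9 km
Only Candidate 2 has all residuals ≈ 0.

Candidate 2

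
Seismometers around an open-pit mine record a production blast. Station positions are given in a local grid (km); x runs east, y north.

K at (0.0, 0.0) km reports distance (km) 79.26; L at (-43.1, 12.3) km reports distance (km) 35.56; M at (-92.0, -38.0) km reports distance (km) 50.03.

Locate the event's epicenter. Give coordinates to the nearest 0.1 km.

Circle about each station: x² + y² = 79.26²; (x + 43.1)² + (y − 12.3)² = 35.56²; (x + 92.0)² + (y + 38.0)² = 50.03².
Subtracting the K equation from the L and M equations removes the quadratic terms:
-86.2 x + 24.6 y = 7026.53
-184.0 x − 76.0 y = 13687.15
Solving the 2×2 system: x ≈ -78.6, y ≈ 10.2 km.
Check against K (with the unrounded x, y): √(x²+y²) = 79.26 ≈ 79.26 km. ✓

x ≈ -78.6 km, y ≈ 10.2 km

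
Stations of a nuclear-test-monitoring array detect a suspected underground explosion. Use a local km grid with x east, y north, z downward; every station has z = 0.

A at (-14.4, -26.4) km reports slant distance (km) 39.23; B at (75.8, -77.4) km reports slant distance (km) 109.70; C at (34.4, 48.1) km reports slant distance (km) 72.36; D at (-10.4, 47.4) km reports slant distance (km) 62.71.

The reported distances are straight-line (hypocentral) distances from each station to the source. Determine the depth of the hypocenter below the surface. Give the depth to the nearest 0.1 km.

31.2 km

Each station gives a sphere (x−x_i)² + (y−y_i)² + z² = d_i² (stations at z=0).
Subtracting the A sphere from B and C: z² cancels, leaving linear equations in x and y:
180.4 x − 102.0 y = 336.98
97.6 x + 149.0 y = -1104.33
Solving: x ≈ -1.695, y ≈ -6.301 km (keep extra digits for the depth step; rounded: -1.7, -6.3).
Then from the A sphere: z² = 39.23² − (x + 14.4)² − (y + 26.4)² with x = -1.695, y = -6.301, so z ≈ 31.203 ≈ 31.2 km.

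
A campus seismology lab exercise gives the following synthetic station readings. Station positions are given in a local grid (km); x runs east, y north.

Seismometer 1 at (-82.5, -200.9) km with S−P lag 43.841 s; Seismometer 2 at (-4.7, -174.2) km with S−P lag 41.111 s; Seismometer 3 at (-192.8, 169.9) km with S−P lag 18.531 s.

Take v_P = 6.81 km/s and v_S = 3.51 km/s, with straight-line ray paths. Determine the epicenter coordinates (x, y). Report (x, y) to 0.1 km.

x ≈ -69.7 km, y ≈ 116.4 km

Distance from S−P lag: d = Δt · v_P v_S / (v_P − v_S) = Δt · (6.81·3.51)/(6.81−3.51) ≈ 7.2434·Δt.
So d_Seismometer 1 = 317.56, d_Seismometer 2 = 297.78, d_Seismometer 3 = 134.23 km.
Circle about each station: (x + 82.5)² + (y + 200.9)² = 317.56²; (x + 4.7)² + (y + 174.2)² = 297.78²; (x + 192.8)² + (y − 169.9)² = 134.23².
Subtracting pairs of circle equations eliminates x²+y² and gives linear equations (the radical axes):
155.6 x + 53.4 y = -4627.90
-220.6 x + 741.6 y = 101697.45
Solving the 2×2 system: x ≈ -69.7, y ≈ 116.4 km.
Check against Seismometer 1 (with the unrounded x, y): √((x + 82.5)²+(y + 200.9)²) = 317.56 ≈ 317.56 km. ✓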